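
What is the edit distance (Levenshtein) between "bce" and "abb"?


Computing edit distance: "bce" -> "abb"
DP table:
           a    b    b
      0    1    2    3
  b   1    1    1    2
  c   2    2    2    2
  e   3    3    3    3
Edit distance = dp[3][3] = 3

3


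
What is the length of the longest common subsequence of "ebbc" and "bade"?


LCS of "ebbc" and "bade"
DP table:
           b    a    d    e
      0    0    0    0    0
  e   0    0    0    0    1
  b   0    1    1    1    1
  b   0    1    1    1    1
  c   0    1    1    1    1
LCS length = dp[4][4] = 1

1


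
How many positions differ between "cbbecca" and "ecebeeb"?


Comparing "cbbecca" and "ecebeeb" position by position:
  Position 0: 'c' vs 'e' => DIFFER
  Position 1: 'b' vs 'c' => DIFFER
  Position 2: 'b' vs 'e' => DIFFER
  Position 3: 'e' vs 'b' => DIFFER
  Position 4: 'c' vs 'e' => DIFFER
  Position 5: 'c' vs 'e' => DIFFER
  Position 6: 'a' vs 'b' => DIFFER
Positions that differ: 7

7


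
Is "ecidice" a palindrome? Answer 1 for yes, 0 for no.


Input: ecidice
Reversed: ecidice
  Compare pos 0 ('e') with pos 6 ('e'): match
  Compare pos 1 ('c') with pos 5 ('c'): match
  Compare pos 2 ('i') with pos 4 ('i'): match
Result: palindrome

1


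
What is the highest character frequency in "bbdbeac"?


Input: bbdbeac
Character counts:
  'a': 1
  'b': 3
  'c': 1
  'd': 1
  'e': 1
Maximum frequency: 3

3


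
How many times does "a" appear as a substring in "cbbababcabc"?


Searching for "a" in "cbbababcabc"
Scanning each position:
  Position 0: "c" => no
  Position 1: "b" => no
  Position 2: "b" => no
  Position 3: "a" => MATCH
  Position 4: "b" => no
  Position 5: "a" => MATCH
  Position 6: "b" => no
  Position 7: "c" => no
  Position 8: "a" => MATCH
  Position 9: "b" => no
  Position 10: "c" => no
Total occurrences: 3

3


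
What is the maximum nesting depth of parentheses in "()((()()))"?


Input: "()((()()))"
Tracking depth:
  Position 0 '(': depth becomes 1
  Position 1 ')': depth becomes 0
  Position 2 '(': depth becomes 1
  Position 3 '(': depth becomes 2
  Position 4 '(': depth becomes 3
  Position 5 ')': depth becomes 2
  Position 6 '(': depth becomes 3
  Position 7 ')': depth becomes 2
  Position 8 ')': depth becomes 1
  Position 9 ')': depth becomes 0
Maximum depth reached: 3

3


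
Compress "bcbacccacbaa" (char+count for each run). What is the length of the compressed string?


Input: bcbacccacbaa
Runs:
  'b' x 1 => "b1"
  'c' x 1 => "c1"
  'b' x 1 => "b1"
  'a' x 1 => "a1"
  'c' x 3 => "c3"
  'a' x 1 => "a1"
  'c' x 1 => "c1"
  'b' x 1 => "b1"
  'a' x 2 => "a2"
Compressed: "b1c1b1a1c3a1c1b1a2"
Compressed length: 18

18


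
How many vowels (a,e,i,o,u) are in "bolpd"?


Input: bolpd
Checking each character:
  'b' at position 0: consonant
  'o' at position 1: vowel (running total: 1)
  'l' at position 2: consonant
  'p' at position 3: consonant
  'd' at position 4: consonant
Total vowels: 1

1


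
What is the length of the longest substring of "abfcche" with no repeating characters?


Input: "abfcche"
Sliding window (track last position of each char):
  Position 0 ('a'): window [0,0] length 1 -- new best
  Position 1 ('b'): window [0,1] length 2 -- new best
  Position 2 ('f'): window [0,2] length 3 -- new best
  Position 3 ('c'): window [0,3] length 4 -- new best
  Position 4 ('c'): repeat (last at 3), move window start to 4
  Position 4 ('c'): window [4,4] length 1
  Position 5 ('h'): window [4,5] length 2
  Position 6 ('e'): window [4,6] length 3
Longest substring with no repeats: "abfc" with length 4

4


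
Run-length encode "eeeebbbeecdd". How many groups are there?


Input: eeeebbbeecdd
Scanning for consecutive runs:
  Group 1: 'e' x 4 (positions 0-3)
  Group 2: 'b' x 3 (positions 4-6)
  Group 3: 'e' x 2 (positions 7-8)
  Group 4: 'c' x 1 (positions 9-9)
  Group 5: 'd' x 2 (positions 10-11)
Total groups: 5

5


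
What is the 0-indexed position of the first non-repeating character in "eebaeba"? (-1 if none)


Input: eebaeba
Character frequencies:
  'a': 2
  'b': 2
  'e': 3
Scanning left to right for freq == 1:
  Position 0 ('e'): freq=3, skip
  Position 1 ('e'): freq=3, skip
  Position 2 ('b'): freq=2, skip
  Position 3 ('a'): freq=2, skip
  Position 4 ('e'): freq=3, skip
  Position 5 ('b'): freq=2, skip
  Position 6 ('a'): freq=2, skip
  No unique character found => answer = -1

-1


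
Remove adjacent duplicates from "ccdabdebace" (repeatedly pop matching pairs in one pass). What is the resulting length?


Input: ccdabdebace
Stack-based adjacent duplicate removal:
  Read 'c': push. Stack: c
  Read 'c': matches stack top 'c' => pop. Stack: (empty)
  Read 'd': push. Stack: d
  Read 'a': push. Stack: da
  Read 'b': push. Stack: dab
  Read 'd': push. Stack: dabd
  Read 'e': push. Stack: dabde
  Read 'b': push. Stack: dabdeb
  Read 'a': push. Stack: dabdeba
  Read 'c': push. Stack: dabdebac
  Read 'e': push. Stack: dabdebace
Final stack: "dabdebace" (length 9)

9


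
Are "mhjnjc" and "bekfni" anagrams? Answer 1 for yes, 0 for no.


Strings: "mhjnjc", "bekfni"
Sorted first:  chjjmn
Sorted second: befikn
Differ at position 0: 'c' vs 'b' => not anagrams

0


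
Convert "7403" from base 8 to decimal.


Input: "7403" in base 8
Positional expansion:
  Digit '7' (value 7) x 8^3 = 3584
  Digit '4' (value 4) x 8^2 = 256
  Digit '0' (value 0) x 8^1 = 0
  Digit '3' (value 3) x 8^0 = 3
Sum = 3843

3843


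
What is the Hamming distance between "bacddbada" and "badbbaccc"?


Comparing "bacddbada" and "badbbaccc" position by position:
  Position 0: 'b' vs 'b' => same
  Position 1: 'a' vs 'a' => same
  Position 2: 'c' vs 'd' => differ
  Position 3: 'd' vs 'b' => differ
  Position 4: 'd' vs 'b' => differ
  Position 5: 'b' vs 'a' => differ
  Position 6: 'a' vs 'c' => differ
  Position 7: 'd' vs 'c' => differ
  Position 8: 'a' vs 'c' => differ
Total differences (Hamming distance): 7

7


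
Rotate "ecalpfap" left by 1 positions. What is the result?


Input: "ecalpfap", rotate left by 1
First 1 characters: "e"
Remaining characters: "calpfap"
Concatenate remaining + first: "calpfap" + "e" = "calpfape"

calpfape


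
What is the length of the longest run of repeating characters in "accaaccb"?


Input: "accaaccb"
Scanning for longest run:
  Position 1 ('c'): new char, reset run to 1
  Position 2 ('c'): continues run of 'c', length=2
  Position 3 ('a'): new char, reset run to 1
  Position 4 ('a'): continues run of 'a', length=2
  Position 5 ('c'): new char, reset run to 1
  Position 6 ('c'): continues run of 'c', length=2
  Position 7 ('b'): new char, reset run to 1
Longest run: 'c' with length 2

2


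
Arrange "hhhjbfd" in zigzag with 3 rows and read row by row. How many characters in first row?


Zigzag "hhhjbfd" into 3 rows:
Placing characters:
  'h' => row 0
  'h' => row 1
  'h' => row 2
  'j' => row 1
  'b' => row 0
  'f' => row 1
  'd' => row 2
Rows:
  Row 0: "hb"
  Row 1: "hjf"
  Row 2: "hd"
First row length: 2

2


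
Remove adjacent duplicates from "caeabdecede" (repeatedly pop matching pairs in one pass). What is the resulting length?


Input: caeabdecede
Stack-based adjacent duplicate removal:
  Read 'c': push. Stack: c
  Read 'a': push. Stack: ca
  Read 'e': push. Stack: cae
  Read 'a': push. Stack: caea
  Read 'b': push. Stack: caeab
  Read 'd': push. Stack: caeabd
  Read 'e': push. Stack: caeabde
  Read 'c': push. Stack: caeabdec
  Read 'e': push. Stack: caeabdece
  Read 'd': push. Stack: caeabdeced
  Read 'e': push. Stack: caeabdecede
Final stack: "caeabdecede" (length 11)

11


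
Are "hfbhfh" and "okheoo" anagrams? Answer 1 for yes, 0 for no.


Strings: "hfbhfh", "okheoo"
Sorted first:  bffhhh
Sorted second: ehkooo
Differ at position 0: 'b' vs 'e' => not anagrams

0


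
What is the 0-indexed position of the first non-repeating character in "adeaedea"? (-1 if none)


Input: adeaedea
Character frequencies:
  'a': 3
  'd': 2
  'e': 3
Scanning left to right for freq == 1:
  Position 0 ('a'): freq=3, skip
  Position 1 ('d'): freq=2, skip
  Position 2 ('e'): freq=3, skip
  Position 3 ('a'): freq=3, skip
  Position 4 ('e'): freq=3, skip
  Position 5 ('d'): freq=2, skip
  Position 6 ('e'): freq=3, skip
  Position 7 ('a'): freq=3, skip
  No unique character found => answer = -1

-1


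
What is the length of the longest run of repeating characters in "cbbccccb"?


Input: "cbbccccb"
Scanning for longest run:
  Position 1 ('b'): new char, reset run to 1
  Position 2 ('b'): continues run of 'b', length=2
  Position 3 ('c'): new char, reset run to 1
  Position 4 ('c'): continues run of 'c', length=2
  Position 5 ('c'): continues run of 'c', length=3
  Position 6 ('c'): continues run of 'c', length=4
  Position 7 ('b'): new char, reset run to 1
Longest run: 'c' with length 4

4


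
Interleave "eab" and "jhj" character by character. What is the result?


Interleaving "eab" and "jhj":
  Position 0: 'e' from first, 'j' from second => "ej"
  Position 1: 'a' from first, 'h' from second => "ah"
  Position 2: 'b' from first, 'j' from second => "bj"
Result: ejahbj

ejahbj


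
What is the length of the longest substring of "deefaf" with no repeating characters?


Input: "deefaf"
Sliding window (track last position of each char):
  Position 0 ('d'): window [0,0] length 1 -- new best
  Position 1 ('e'): window [0,1] length 2 -- new best
  Position 2 ('e'): repeat (last at 1), move window start to 2
  Position 2 ('e'): window [2,2] length 1
  Position 3 ('f'): window [2,3] length 2
  Position 4 ('a'): window [2,4] length 3 -- new best
  Position 5 ('f'): repeat (last at 3), move window start to 4
  Position 5 ('f'): window [4,5] length 2
Longest substring with no repeats: "efa" with length 3

3


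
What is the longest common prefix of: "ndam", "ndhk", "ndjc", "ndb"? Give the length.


Words: ndam, ndhk, ndjc, ndb
  Position 0: all 'n' => match
  Position 1: all 'd' => match
  Position 2: ('a', 'h', 'j', 'b') => mismatch, stop
LCP = "nd" (length 2)

2


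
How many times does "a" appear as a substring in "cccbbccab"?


Searching for "a" in "cccbbccab"
Scanning each position:
  Position 0: "c" => no
  Position 1: "c" => no
  Position 2: "c" => no
  Position 3: "b" => no
  Position 4: "b" => no
  Position 5: "c" => no
  Position 6: "c" => no
  Position 7: "a" => MATCH
  Position 8: "b" => no
Total occurrences: 1

1


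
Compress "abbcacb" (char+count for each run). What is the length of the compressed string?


Input: abbcacb
Runs:
  'a' x 1 => "a1"
  'b' x 2 => "b2"
  'c' x 1 => "c1"
  'a' x 1 => "a1"
  'c' x 1 => "c1"
  'b' x 1 => "b1"
Compressed: "a1b2c1a1c1b1"
Compressed length: 12

12


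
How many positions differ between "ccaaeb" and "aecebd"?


Comparing "ccaaeb" and "aecebd" position by position:
  Position 0: 'c' vs 'a' => DIFFER
  Position 1: 'c' vs 'e' => DIFFER
  Position 2: 'a' vs 'c' => DIFFER
  Position 3: 'a' vs 'e' => DIFFER
  Position 4: 'e' vs 'b' => DIFFER
  Position 5: 'b' vs 'd' => DIFFER
Positions that differ: 6

6


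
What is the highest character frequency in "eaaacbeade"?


Input: eaaacbeade
Character counts:
  'a': 4
  'b': 1
  'c': 1
  'd': 1
  'e': 3
Maximum frequency: 4

4


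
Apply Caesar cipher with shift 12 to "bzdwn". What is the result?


Caesar cipher: shift "bzdwn" by 12
  'b' (pos 1) + 12 = pos 13 = 'n'
  'z' (pos 25) + 12 = pos 11 = 'l'
  'd' (pos 3) + 12 = pos 15 = 'p'
  'w' (pos 22) + 12 = pos 8 = 'i'
  'n' (pos 13) + 12 = pos 25 = 'z'
Result: nlpiz

nlpiz


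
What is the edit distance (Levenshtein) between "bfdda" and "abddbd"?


Computing edit distance: "bfdda" -> "abddbd"
DP table:
           a    b    d    d    b    d
      0    1    2    3    4    5    6
  b   1    1    1    2    3    4    5
  f   2    2    2    2    3    4    5
  d   3    3    3    2    2    3    4
  d   4    4    4    3    2    3    3
  a   5    4    5    4    3    3    4
Edit distance = dp[5][6] = 4

4


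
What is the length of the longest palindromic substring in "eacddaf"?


Input: "eacddaf"
Checking substrings for palindromes:
  [3:5] "dd" (len 2) => palindrome
Longest palindromic substring: "dd" with length 2

2


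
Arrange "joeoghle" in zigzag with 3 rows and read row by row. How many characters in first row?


Zigzag "joeoghle" into 3 rows:
Placing characters:
  'j' => row 0
  'o' => row 1
  'e' => row 2
  'o' => row 1
  'g' => row 0
  'h' => row 1
  'l' => row 2
  'e' => row 1
Rows:
  Row 0: "jg"
  Row 1: "oohe"
  Row 2: "el"
First row length: 2

2


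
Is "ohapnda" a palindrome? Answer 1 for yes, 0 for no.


Input: ohapnda
Reversed: adnpaho
  Compare pos 0 ('o') with pos 6 ('a'): MISMATCH
  Compare pos 1 ('h') with pos 5 ('d'): MISMATCH
  Compare pos 2 ('a') with pos 4 ('n'): MISMATCH
Result: not a palindrome

0


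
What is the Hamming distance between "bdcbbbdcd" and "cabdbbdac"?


Comparing "bdcbbbdcd" and "cabdbbdac" position by position:
  Position 0: 'b' vs 'c' => differ
  Position 1: 'd' vs 'a' => differ
  Position 2: 'c' vs 'b' => differ
  Position 3: 'b' vs 'd' => differ
  Position 4: 'b' vs 'b' => same
  Position 5: 'b' vs 'b' => same
  Position 6: 'd' vs 'd' => same
  Position 7: 'c' vs 'a' => differ
  Position 8: 'd' vs 'c' => differ
Total differences (Hamming distance): 6

6


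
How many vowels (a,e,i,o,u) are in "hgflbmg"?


Input: hgflbmg
Checking each character:
  'h' at position 0: consonant
  'g' at position 1: consonant
  'f' at position 2: consonant
  'l' at position 3: consonant
  'b' at position 4: consonant
  'm' at position 5: consonant
  'g' at position 6: consonant
Total vowels: 0

0


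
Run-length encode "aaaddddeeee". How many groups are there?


Input: aaaddddeeee
Scanning for consecutive runs:
  Group 1: 'a' x 3 (positions 0-2)
  Group 2: 'd' x 4 (positions 3-6)
  Group 3: 'e' x 4 (positions 7-10)
Total groups: 3

3


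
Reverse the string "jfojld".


Input: jfojld
Reading characters right to left:
  Position 5: 'd'
  Position 4: 'l'
  Position 3: 'j'
  Position 2: 'o'
  Position 1: 'f'
  Position 0: 'j'
Reversed: dljofj

dljofj


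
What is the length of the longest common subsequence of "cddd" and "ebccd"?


LCS of "cddd" and "ebccd"
DP table:
           e    b    c    c    d
      0    0    0    0    0    0
  c   0    0    0    1    1    1
  d   0    0    0    1    1    2
  d   0    0    0    1    1    2
  d   0    0    0    1    1    2
LCS length = dp[4][5] = 2

2


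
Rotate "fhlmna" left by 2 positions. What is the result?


Input: "fhlmna", rotate left by 2
First 2 characters: "fh"
Remaining characters: "lmna"
Concatenate remaining + first: "lmna" + "fh" = "lmnafh"

lmnafh


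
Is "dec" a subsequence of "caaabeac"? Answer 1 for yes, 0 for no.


Check if "dec" is a subsequence of "caaabeac"
Greedy scan:
  Position 0 ('c'): no match needed
  Position 1 ('a'): no match needed
  Position 2 ('a'): no match needed
  Position 3 ('a'): no match needed
  Position 4 ('b'): no match needed
  Position 5 ('e'): no match needed
  Position 6 ('a'): no match needed
  Position 7 ('c'): no match needed
Only matched 0/3 characters => not a subsequence

0


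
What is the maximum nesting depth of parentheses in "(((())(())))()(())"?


Input: "(((())(())))()(())"
Tracking depth:
  Position 0 '(': depth becomes 1
  Position 1 '(': depth becomes 2
  Position 2 '(': depth becomes 3
  Position 3 '(': depth becomes 4
  Position 4 ')': depth becomes 3
  Position 5 ')': depth becomes 2
  Position 6 '(': depth becomes 3
  Position 7 '(': depth becomes 4
  Position 8 ')': depth becomes 3
  Position 9 ')': depth becomes 2
  Position 10 ')': depth becomes 1
  Position 11 ')': depth becomes 0
  Position 12 '(': depth becomes 1
  Position 13 ')': depth becomes 0
  Position 14 '(': depth becomes 1
  Position 15 '(': depth becomes 2
  Position 16 ')': depth becomes 1
  Position 17 ')': depth becomes 0
Maximum depth reached: 4

4


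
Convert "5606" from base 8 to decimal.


Input: "5606" in base 8
Positional expansion:
  Digit '5' (value 5) x 8^3 = 2560
  Digit '6' (value 6) x 8^2 = 384
  Digit '0' (value 0) x 8^1 = 0
  Digit '6' (value 6) x 8^0 = 6
Sum = 2950

2950


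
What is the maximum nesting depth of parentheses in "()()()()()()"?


Input: "()()()()()()"
Tracking depth:
  Position 0 '(': depth becomes 1
  Position 1 ')': depth becomes 0
  Position 2 '(': depth becomes 1
  Position 3 ')': depth becomes 0
  Position 4 '(': depth becomes 1
  Position 5 ')': depth becomes 0
  Position 6 '(': depth becomes 1
  Position 7 ')': depth becomes 0
  Position 8 '(': depth becomes 1
  Position 9 ')': depth becomes 0
  Position 10 '(': depth becomes 1
  Position 11 ')': depth becomes 0
Maximum depth reached: 1

1


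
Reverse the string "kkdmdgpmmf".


Input: kkdmdgpmmf
Reading characters right to left:
  Position 9: 'f'
  Position 8: 'm'
  Position 7: 'm'
  Position 6: 'p'
  Position 5: 'g'
  Position 4: 'd'
  Position 3: 'm'
  Position 2: 'd'
  Position 1: 'k'
  Position 0: 'k'
Reversed: fmmpgdmdkk

fmmpgdmdkk


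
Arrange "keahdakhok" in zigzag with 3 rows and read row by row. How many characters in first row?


Zigzag "keahdakhok" into 3 rows:
Placing characters:
  'k' => row 0
  'e' => row 1
  'a' => row 2
  'h' => row 1
  'd' => row 0
  'a' => row 1
  'k' => row 2
  'h' => row 1
  'o' => row 0
  'k' => row 1
Rows:
  Row 0: "kdo"
  Row 1: "ehahk"
  Row 2: "ak"
First row length: 3

3


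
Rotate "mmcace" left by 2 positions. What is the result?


Input: "mmcace", rotate left by 2
First 2 characters: "mm"
Remaining characters: "cace"
Concatenate remaining + first: "cace" + "mm" = "cacemm"

cacemm


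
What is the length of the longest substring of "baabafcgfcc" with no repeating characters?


Input: "baabafcgfcc"
Sliding window (track last position of each char):
  Position 0 ('b'): window [0,0] length 1 -- new best
  Position 1 ('a'): window [0,1] length 2 -- new best
  Position 2 ('a'): repeat (last at 1), move window start to 2
  Position 2 ('a'): window [2,2] length 1
  Position 3 ('b'): window [2,3] length 2
  Position 4 ('a'): repeat (last at 2), move window start to 3
  Position 4 ('a'): window [3,4] length 2
  Position 5 ('f'): window [3,5] length 3 -- new best
  Position 6 ('c'): window [3,6] length 4 -- new best
  Position 7 ('g'): window [3,7] length 5 -- new best
  Position 8 ('f'): repeat (last at 5), move window start to 6
  Position 8 ('f'): window [6,8] length 3
  Position 9 ('c'): repeat (last at 6), move window start to 7
  Position 9 ('c'): window [7,9] length 3
  Position 10 ('c'): repeat (last at 9), move window start to 10
  Position 10 ('c'): window [10,10] length 1
Longest substring with no repeats: "bafcg" with length 5

5


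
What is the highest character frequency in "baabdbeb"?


Input: baabdbeb
Character counts:
  'a': 2
  'b': 4
  'd': 1
  'e': 1
Maximum frequency: 4

4


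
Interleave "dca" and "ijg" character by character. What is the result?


Interleaving "dca" and "ijg":
  Position 0: 'd' from first, 'i' from second => "di"
  Position 1: 'c' from first, 'j' from second => "cj"
  Position 2: 'a' from first, 'g' from second => "ag"
Result: dicjag

dicjag


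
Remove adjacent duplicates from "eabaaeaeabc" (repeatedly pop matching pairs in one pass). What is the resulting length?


Input: eabaaeaeabc
Stack-based adjacent duplicate removal:
  Read 'e': push. Stack: e
  Read 'a': push. Stack: ea
  Read 'b': push. Stack: eab
  Read 'a': push. Stack: eaba
  Read 'a': matches stack top 'a' => pop. Stack: eab
  Read 'e': push. Stack: eabe
  Read 'a': push. Stack: eabea
  Read 'e': push. Stack: eabeae
  Read 'a': push. Stack: eabeaea
  Read 'b': push. Stack: eabeaeab
  Read 'c': push. Stack: eabeaeabc
Final stack: "eabeaeabc" (length 9)

9


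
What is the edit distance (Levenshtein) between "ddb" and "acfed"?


Computing edit distance: "ddb" -> "acfed"
DP table:
           a    c    f    e    d
      0    1    2    3    4    5
  d   1    1    2    3    4    4
  d   2    2    2    3    4    4
  b   3    3    3    3    4    5
Edit distance = dp[3][5] = 5

5


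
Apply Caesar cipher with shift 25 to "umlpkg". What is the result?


Caesar cipher: shift "umlpkg" by 25
  'u' (pos 20) + 25 = pos 19 = 't'
  'm' (pos 12) + 25 = pos 11 = 'l'
  'l' (pos 11) + 25 = pos 10 = 'k'
  'p' (pos 15) + 25 = pos 14 = 'o'
  'k' (pos 10) + 25 = pos 9 = 'j'
  'g' (pos 6) + 25 = pos 5 = 'f'
Result: tlkojf

tlkojf


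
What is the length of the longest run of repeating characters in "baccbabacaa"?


Input: "baccbabacaa"
Scanning for longest run:
  Position 1 ('a'): new char, reset run to 1
  Position 2 ('c'): new char, reset run to 1
  Position 3 ('c'): continues run of 'c', length=2
  Position 4 ('b'): new char, reset run to 1
  Position 5 ('a'): new char, reset run to 1
  Position 6 ('b'): new char, reset run to 1
  Position 7 ('a'): new char, reset run to 1
  Position 8 ('c'): new char, reset run to 1
  Position 9 ('a'): new char, reset run to 1
  Position 10 ('a'): continues run of 'a', length=2
Longest run: 'c' with length 2

2


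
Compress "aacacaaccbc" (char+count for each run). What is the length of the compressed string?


Input: aacacaaccbc
Runs:
  'a' x 2 => "a2"
  'c' x 1 => "c1"
  'a' x 1 => "a1"
  'c' x 1 => "c1"
  'a' x 2 => "a2"
  'c' x 2 => "c2"
  'b' x 1 => "b1"
  'c' x 1 => "c1"
Compressed: "a2c1a1c1a2c2b1c1"
Compressed length: 16

16


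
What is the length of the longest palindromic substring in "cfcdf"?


Input: "cfcdf"
Checking substrings for palindromes:
  [0:3] "cfc" (len 3) => palindrome
Longest palindromic substring: "cfc" with length 3

3


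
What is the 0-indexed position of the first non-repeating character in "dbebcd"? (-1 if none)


Input: dbebcd
Character frequencies:
  'b': 2
  'c': 1
  'd': 2
  'e': 1
Scanning left to right for freq == 1:
  Position 0 ('d'): freq=2, skip
  Position 1 ('b'): freq=2, skip
  Position 2 ('e'): unique! => answer = 2

2


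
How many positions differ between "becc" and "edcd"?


Comparing "becc" and "edcd" position by position:
  Position 0: 'b' vs 'e' => DIFFER
  Position 1: 'e' vs 'd' => DIFFER
  Position 2: 'c' vs 'c' => same
  Position 3: 'c' vs 'd' => DIFFER
Positions that differ: 3

3


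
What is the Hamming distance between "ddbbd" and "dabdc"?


Comparing "ddbbd" and "dabdc" position by position:
  Position 0: 'd' vs 'd' => same
  Position 1: 'd' vs 'a' => differ
  Position 2: 'b' vs 'b' => same
  Position 3: 'b' vs 'd' => differ
  Position 4: 'd' vs 'c' => differ
Total differences (Hamming distance): 3

3


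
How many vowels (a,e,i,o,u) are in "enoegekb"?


Input: enoegekb
Checking each character:
  'e' at position 0: vowel (running total: 1)
  'n' at position 1: consonant
  'o' at position 2: vowel (running total: 2)
  'e' at position 3: vowel (running total: 3)
  'g' at position 4: consonant
  'e' at position 5: vowel (running total: 4)
  'k' at position 6: consonant
  'b' at position 7: consonant
Total vowels: 4

4


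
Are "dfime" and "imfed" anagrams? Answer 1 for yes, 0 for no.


Strings: "dfime", "imfed"
Sorted first:  defim
Sorted second: defim
Sorted forms match => anagrams

1


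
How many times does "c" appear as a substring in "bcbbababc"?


Searching for "c" in "bcbbababc"
Scanning each position:
  Position 0: "b" => no
  Position 1: "c" => MATCH
  Position 2: "b" => no
  Position 3: "b" => no
  Position 4: "a" => no
  Position 5: "b" => no
  Position 6: "a" => no
  Position 7: "b" => no
  Position 8: "c" => MATCH
Total occurrences: 2

2


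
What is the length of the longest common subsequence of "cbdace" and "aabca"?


LCS of "cbdace" and "aabca"
DP table:
           a    a    b    c    a
      0    0    0    0    0    0
  c   0    0    0    0    1    1
  b   0    0    0    1    1    1
  d   0    0    0    1    1    1
  a   0    1    1    1    1    2
  c   0    1    1    1    2    2
  e   0    1    1    1    2    2
LCS length = dp[6][5] = 2

2


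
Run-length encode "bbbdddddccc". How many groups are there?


Input: bbbdddddccc
Scanning for consecutive runs:
  Group 1: 'b' x 3 (positions 0-2)
  Group 2: 'd' x 5 (positions 3-7)
  Group 3: 'c' x 3 (positions 8-10)
Total groups: 3

3


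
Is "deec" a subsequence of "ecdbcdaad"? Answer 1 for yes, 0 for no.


Check if "deec" is a subsequence of "ecdbcdaad"
Greedy scan:
  Position 0 ('e'): no match needed
  Position 1 ('c'): no match needed
  Position 2 ('d'): matches sub[0] = 'd'
  Position 3 ('b'): no match needed
  Position 4 ('c'): no match needed
  Position 5 ('d'): no match needed
  Position 6 ('a'): no match needed
  Position 7 ('a'): no match needed
  Position 8 ('d'): no match needed
Only matched 1/4 characters => not a subsequence

0


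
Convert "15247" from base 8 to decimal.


Input: "15247" in base 8
Positional expansion:
  Digit '1' (value 1) x 8^4 = 4096
  Digit '5' (value 5) x 8^3 = 2560
  Digit '2' (value 2) x 8^2 = 128
  Digit '4' (value 4) x 8^1 = 32
  Digit '7' (value 7) x 8^0 = 7
Sum = 6823

6823


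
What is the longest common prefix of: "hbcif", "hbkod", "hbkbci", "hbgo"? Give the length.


Words: hbcif, hbkod, hbkbci, hbgo
  Position 0: all 'h' => match
  Position 1: all 'b' => match
  Position 2: ('c', 'k', 'k', 'g') => mismatch, stop
LCP = "hb" (length 2)

2


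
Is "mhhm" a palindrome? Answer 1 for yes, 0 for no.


Input: mhhm
Reversed: mhhm
  Compare pos 0 ('m') with pos 3 ('m'): match
  Compare pos 1 ('h') with pos 2 ('h'): match
Result: palindrome

1


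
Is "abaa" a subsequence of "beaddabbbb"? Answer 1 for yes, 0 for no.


Check if "abaa" is a subsequence of "beaddabbbb"
Greedy scan:
  Position 0 ('b'): no match needed
  Position 1 ('e'): no match needed
  Position 2 ('a'): matches sub[0] = 'a'
  Position 3 ('d'): no match needed
  Position 4 ('d'): no match needed
  Position 5 ('a'): no match needed
  Position 6 ('b'): matches sub[1] = 'b'
  Position 7 ('b'): no match needed
  Position 8 ('b'): no match needed
  Position 9 ('b'): no match needed
Only matched 2/4 characters => not a subsequence

0


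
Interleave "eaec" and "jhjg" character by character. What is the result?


Interleaving "eaec" and "jhjg":
  Position 0: 'e' from first, 'j' from second => "ej"
  Position 1: 'a' from first, 'h' from second => "ah"
  Position 2: 'e' from first, 'j' from second => "ej"
  Position 3: 'c' from first, 'g' from second => "cg"
Result: ejahejcg

ejahejcg


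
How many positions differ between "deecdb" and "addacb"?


Comparing "deecdb" and "addacb" position by position:
  Position 0: 'd' vs 'a' => DIFFER
  Position 1: 'e' vs 'd' => DIFFER
  Position 2: 'e' vs 'd' => DIFFER
  Position 3: 'c' vs 'a' => DIFFER
  Position 4: 'd' vs 'c' => DIFFER
  Position 5: 'b' vs 'b' => same
Positions that differ: 5

5


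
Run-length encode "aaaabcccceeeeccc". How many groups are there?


Input: aaaabcccceeeeccc
Scanning for consecutive runs:
  Group 1: 'a' x 4 (positions 0-3)
  Group 2: 'b' x 1 (positions 4-4)
  Group 3: 'c' x 4 (positions 5-8)
  Group 4: 'e' x 4 (positions 9-12)
  Group 5: 'c' x 3 (positions 13-15)
Total groups: 5

5


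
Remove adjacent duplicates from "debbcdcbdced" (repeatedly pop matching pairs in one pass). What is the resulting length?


Input: debbcdcbdced
Stack-based adjacent duplicate removal:
  Read 'd': push. Stack: d
  Read 'e': push. Stack: de
  Read 'b': push. Stack: deb
  Read 'b': matches stack top 'b' => pop. Stack: de
  Read 'c': push. Stack: dec
  Read 'd': push. Stack: decd
  Read 'c': push. Stack: decdc
  Read 'b': push. Stack: decdcb
  Read 'd': push. Stack: decdcbd
  Read 'c': push. Stack: decdcbdc
  Read 'e': push. Stack: decdcbdce
  Read 'd': push. Stack: decdcbdced
Final stack: "decdcbdced" (length 10)

10


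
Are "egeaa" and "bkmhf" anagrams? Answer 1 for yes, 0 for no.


Strings: "egeaa", "bkmhf"
Sorted first:  aaeeg
Sorted second: bfhkm
Differ at position 0: 'a' vs 'b' => not anagrams

0


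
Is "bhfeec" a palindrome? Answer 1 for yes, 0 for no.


Input: bhfeec
Reversed: ceefhb
  Compare pos 0 ('b') with pos 5 ('c'): MISMATCH
  Compare pos 1 ('h') with pos 4 ('e'): MISMATCH
  Compare pos 2 ('f') with pos 3 ('e'): MISMATCH
Result: not a palindrome

0


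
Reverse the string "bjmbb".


Input: bjmbb
Reading characters right to left:
  Position 4: 'b'
  Position 3: 'b'
  Position 2: 'm'
  Position 1: 'j'
  Position 0: 'b'
Reversed: bbmjb

bbmjb


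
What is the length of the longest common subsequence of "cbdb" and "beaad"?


LCS of "cbdb" and "beaad"
DP table:
           b    e    a    a    d
      0    0    0    0    0    0
  c   0    0    0    0    0    0
  b   0    1    1    1    1    1
  d   0    1    1    1    1    2
  b   0    1    1    1    1    2
LCS length = dp[4][5] = 2

2


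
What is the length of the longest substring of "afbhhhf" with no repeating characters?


Input: "afbhhhf"
Sliding window (track last position of each char):
  Position 0 ('a'): window [0,0] length 1 -- new best
  Position 1 ('f'): window [0,1] length 2 -- new best
  Position 2 ('b'): window [0,2] length 3 -- new best
  Position 3 ('h'): window [0,3] length 4 -- new best
  Position 4 ('h'): repeat (last at 3), move window start to 4
  Position 4 ('h'): window [4,4] length 1
  Position 5 ('h'): repeat (last at 4), move window start to 5
  Position 5 ('h'): window [5,5] length 1
  Position 6 ('f'): window [5,6] length 2
Longest substring with no repeats: "afbh" with length 4

4


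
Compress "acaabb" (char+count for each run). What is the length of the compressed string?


Input: acaabb
Runs:
  'a' x 1 => "a1"
  'c' x 1 => "c1"
  'a' x 2 => "a2"
  'b' x 2 => "b2"
Compressed: "a1c1a2b2"
Compressed length: 8

8


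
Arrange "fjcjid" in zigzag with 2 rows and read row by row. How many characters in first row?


Zigzag "fjcjid" into 2 rows:
Placing characters:
  'f' => row 0
  'j' => row 1
  'c' => row 0
  'j' => row 1
  'i' => row 0
  'd' => row 1
Rows:
  Row 0: "fci"
  Row 1: "jjd"
First row length: 3

3


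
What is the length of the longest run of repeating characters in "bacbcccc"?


Input: "bacbcccc"
Scanning for longest run:
  Position 1 ('a'): new char, reset run to 1
  Position 2 ('c'): new char, reset run to 1
  Position 3 ('b'): new char, reset run to 1
  Position 4 ('c'): new char, reset run to 1
  Position 5 ('c'): continues run of 'c', length=2
  Position 6 ('c'): continues run of 'c', length=3
  Position 7 ('c'): continues run of 'c', length=4
Longest run: 'c' with length 4

4


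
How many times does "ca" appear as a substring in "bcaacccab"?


Searching for "ca" in "bcaacccab"
Scanning each position:
  Position 0: "bc" => no
  Position 1: "ca" => MATCH
  Position 2: "aa" => no
  Position 3: "ac" => no
  Position 4: "cc" => no
  Position 5: "cc" => no
  Position 6: "ca" => MATCH
  Position 7: "ab" => no
Total occurrences: 2

2


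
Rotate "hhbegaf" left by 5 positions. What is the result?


Input: "hhbegaf", rotate left by 5
First 5 characters: "hhbeg"
Remaining characters: "af"
Concatenate remaining + first: "af" + "hhbeg" = "afhhbeg"

afhhbeg


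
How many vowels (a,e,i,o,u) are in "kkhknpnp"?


Input: kkhknpnp
Checking each character:
  'k' at position 0: consonant
  'k' at position 1: consonant
  'h' at position 2: consonant
  'k' at position 3: consonant
  'n' at position 4: consonant
  'p' at position 5: consonant
  'n' at position 6: consonant
  'p' at position 7: consonant
Total vowels: 0

0


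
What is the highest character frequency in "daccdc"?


Input: daccdc
Character counts:
  'a': 1
  'c': 3
  'd': 2
Maximum frequency: 3

3


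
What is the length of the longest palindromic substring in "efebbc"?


Input: "efebbc"
Checking substrings for palindromes:
  [0:3] "efe" (len 3) => palindrome
  [3:5] "bb" (len 2) => palindrome
Longest palindromic substring: "efe" with length 3

3


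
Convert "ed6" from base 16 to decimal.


Input: "ed6" in base 16
Positional expansion:
  Digit 'e' (value 14) x 16^2 = 3584
  Digit 'd' (value 13) x 16^1 = 208
  Digit '6' (value 6) x 16^0 = 6
Sum = 3798

3798


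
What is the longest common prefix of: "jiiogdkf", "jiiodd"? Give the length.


Words: jiiogdkf, jiiodd
  Position 0: all 'j' => match
  Position 1: all 'i' => match
  Position 2: all 'i' => match
  Position 3: all 'o' => match
  Position 4: ('g', 'd') => mismatch, stop
LCP = "jiio" (length 4)

4


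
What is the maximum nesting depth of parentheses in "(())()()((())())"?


Input: "(())()()((())())"
Tracking depth:
  Position 0 '(': depth becomes 1
  Position 1 '(': depth becomes 2
  Position 2 ')': depth becomes 1
  Position 3 ')': depth becomes 0
  Position 4 '(': depth becomes 1
  Position 5 ')': depth becomes 0
  Position 6 '(': depth becomes 1
  Position 7 ')': depth becomes 0
  Position 8 '(': depth becomes 1
  Position 9 '(': depth becomes 2
  Position 10 '(': depth becomes 3
  Position 11 ')': depth becomes 2
  Position 12 ')': depth becomes 1
  Position 13 '(': depth becomes 2
  Position 14 ')': depth becomes 1
  Position 15 ')': depth becomes 0
Maximum depth reached: 3

3


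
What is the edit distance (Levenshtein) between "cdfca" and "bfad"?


Computing edit distance: "cdfca" -> "bfad"
DP table:
           b    f    a    d
      0    1    2    3    4
  c   1    1    2    3    4
  d   2    2    2    3    3
  f   3    3    2    3    4
  c   4    4    3    3    4
  a   5    5    4    3    4
Edit distance = dp[5][4] = 4

4


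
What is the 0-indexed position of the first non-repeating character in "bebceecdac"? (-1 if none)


Input: bebceecdac
Character frequencies:
  'a': 1
  'b': 2
  'c': 3
  'd': 1
  'e': 3
Scanning left to right for freq == 1:
  Position 0 ('b'): freq=2, skip
  Position 1 ('e'): freq=3, skip
  Position 2 ('b'): freq=2, skip
  Position 3 ('c'): freq=3, skip
  Position 4 ('e'): freq=3, skip
  Position 5 ('e'): freq=3, skip
  Position 6 ('c'): freq=3, skip
  Position 7 ('d'): unique! => answer = 7

7


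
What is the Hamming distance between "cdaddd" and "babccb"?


Comparing "cdaddd" and "babccb" position by position:
  Position 0: 'c' vs 'b' => differ
  Position 1: 'd' vs 'a' => differ
  Position 2: 'a' vs 'b' => differ
  Position 3: 'd' vs 'c' => differ
  Position 4: 'd' vs 'c' => differ
  Position 5: 'd' vs 'b' => differ
Total differences (Hamming distance): 6

6


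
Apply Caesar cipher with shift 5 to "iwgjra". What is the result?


Caesar cipher: shift "iwgjra" by 5
  'i' (pos 8) + 5 = pos 13 = 'n'
  'w' (pos 22) + 5 = pos 1 = 'b'
  'g' (pos 6) + 5 = pos 11 = 'l'
  'j' (pos 9) + 5 = pos 14 = 'o'
  'r' (pos 17) + 5 = pos 22 = 'w'
  'a' (pos 0) + 5 = pos 5 = 'f'
Result: nblowf

nblowf


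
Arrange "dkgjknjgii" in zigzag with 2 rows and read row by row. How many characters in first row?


Zigzag "dkgjknjgii" into 2 rows:
Placing characters:
  'd' => row 0
  'k' => row 1
  'g' => row 0
  'j' => row 1
  'k' => row 0
  'n' => row 1
  'j' => row 0
  'g' => row 1
  'i' => row 0
  'i' => row 1
Rows:
  Row 0: "dgkji"
  Row 1: "kjngi"
First row length: 5

5


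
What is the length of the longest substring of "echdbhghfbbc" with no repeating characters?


Input: "echdbhghfbbc"
Sliding window (track last position of each char):
  Position 0 ('e'): window [0,0] length 1 -- new best
  Position 1 ('c'): window [0,1] length 2 -- new best
  Position 2 ('h'): window [0,2] length 3 -- new best
  Position 3 ('d'): window [0,3] length 4 -- new best
  Position 4 ('b'): window [0,4] length 5 -- new best
  Position 5 ('h'): repeat (last at 2), move window start to 3
  Position 5 ('h'): window [3,5] length 3
  Position 6 ('g'): window [3,6] length 4
  Position 7 ('h'): repeat (last at 5), move window start to 6
  Position 7 ('h'): window [6,7] length 2
  Position 8 ('f'): window [6,8] length 3
  Position 9 ('b'): window [6,9] length 4
  Position 10 ('b'): repeat (last at 9), move window start to 10
  Position 10 ('b'): window [10,10] length 1
  Position 11 ('c'): window [10,11] length 2
Longest substring with no repeats: "echdb" with length 5

5


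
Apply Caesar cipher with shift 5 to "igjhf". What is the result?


Caesar cipher: shift "igjhf" by 5
  'i' (pos 8) + 5 = pos 13 = 'n'
  'g' (pos 6) + 5 = pos 11 = 'l'
  'j' (pos 9) + 5 = pos 14 = 'o'
  'h' (pos 7) + 5 = pos 12 = 'm'
  'f' (pos 5) + 5 = pos 10 = 'k'
Result: nlomk

nlomk


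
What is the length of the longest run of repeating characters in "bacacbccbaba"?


Input: "bacacbccbaba"
Scanning for longest run:
  Position 1 ('a'): new char, reset run to 1
  Position 2 ('c'): new char, reset run to 1
  Position 3 ('a'): new char, reset run to 1
  Position 4 ('c'): new char, reset run to 1
  Position 5 ('b'): new char, reset run to 1
  Position 6 ('c'): new char, reset run to 1
  Position 7 ('c'): continues run of 'c', length=2
  Position 8 ('b'): new char, reset run to 1
  Position 9 ('a'): new char, reset run to 1
  Position 10 ('b'): new char, reset run to 1
  Position 11 ('a'): new char, reset run to 1
Longest run: 'c' with length 2

2


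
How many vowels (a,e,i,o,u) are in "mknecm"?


Input: mknecm
Checking each character:
  'm' at position 0: consonant
  'k' at position 1: consonant
  'n' at position 2: consonant
  'e' at position 3: vowel (running total: 1)
  'c' at position 4: consonant
  'm' at position 5: consonant
Total vowels: 1

1


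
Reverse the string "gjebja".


Input: gjebja
Reading characters right to left:
  Position 5: 'a'
  Position 4: 'j'
  Position 3: 'b'
  Position 2: 'e'
  Position 1: 'j'
  Position 0: 'g'
Reversed: ajbejg

ajbejg


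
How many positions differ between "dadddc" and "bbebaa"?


Comparing "dadddc" and "bbebaa" position by position:
  Position 0: 'd' vs 'b' => DIFFER
  Position 1: 'a' vs 'b' => DIFFER
  Position 2: 'd' vs 'e' => DIFFER
  Position 3: 'd' vs 'b' => DIFFER
  Position 4: 'd' vs 'a' => DIFFER
  Position 5: 'c' vs 'a' => DIFFER
Positions that differ: 6

6


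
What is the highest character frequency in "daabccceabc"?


Input: daabccceabc
Character counts:
  'a': 3
  'b': 2
  'c': 4
  'd': 1
  'e': 1
Maximum frequency: 4

4


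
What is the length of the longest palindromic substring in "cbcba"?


Input: "cbcba"
Checking substrings for palindromes:
  [0:3] "cbc" (len 3) => palindrome
  [1:4] "bcb" (len 3) => palindrome
Longest palindromic substring: "cbc" with length 3

3


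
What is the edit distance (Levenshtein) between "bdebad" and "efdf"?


Computing edit distance: "bdebad" -> "efdf"
DP table:
           e    f    d    f
      0    1    2    3    4
  b   1    1    2    3    4
  d   2    2    2    2    3
  e   3    2    3    3    3
  b   4    3    3    4    4
  a   5    4    4    4    5
  d   6    5    5    4    5
Edit distance = dp[6][4] = 5

5


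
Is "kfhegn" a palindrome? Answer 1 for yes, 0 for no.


Input: kfhegn
Reversed: ngehfk
  Compare pos 0 ('k') with pos 5 ('n'): MISMATCH
  Compare pos 1 ('f') with pos 4 ('g'): MISMATCH
  Compare pos 2 ('h') with pos 3 ('e'): MISMATCH
Result: not a palindrome

0


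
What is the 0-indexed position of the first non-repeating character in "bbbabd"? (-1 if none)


Input: bbbabd
Character frequencies:
  'a': 1
  'b': 4
  'd': 1
Scanning left to right for freq == 1:
  Position 0 ('b'): freq=4, skip
  Position 1 ('b'): freq=4, skip
  Position 2 ('b'): freq=4, skip
  Position 3 ('a'): unique! => answer = 3

3


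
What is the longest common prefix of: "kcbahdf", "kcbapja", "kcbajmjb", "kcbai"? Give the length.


Words: kcbahdf, kcbapja, kcbajmjb, kcbai
  Position 0: all 'k' => match
  Position 1: all 'c' => match
  Position 2: all 'b' => match
  Position 3: all 'a' => match
  Position 4: ('h', 'p', 'j', 'i') => mismatch, stop
LCP = "kcba" (length 4)

4


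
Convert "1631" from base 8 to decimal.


Input: "1631" in base 8
Positional expansion:
  Digit '1' (value 1) x 8^3 = 512
  Digit '6' (value 6) x 8^2 = 384
  Digit '3' (value 3) x 8^1 = 24
  Digit '1' (value 1) x 8^0 = 1
Sum = 921

921


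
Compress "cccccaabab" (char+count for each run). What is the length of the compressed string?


Input: cccccaabab
Runs:
  'c' x 5 => "c5"
  'a' x 2 => "a2"
  'b' x 1 => "b1"
  'a' x 1 => "a1"
  'b' x 1 => "b1"
Compressed: "c5a2b1a1b1"
Compressed length: 10

10
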